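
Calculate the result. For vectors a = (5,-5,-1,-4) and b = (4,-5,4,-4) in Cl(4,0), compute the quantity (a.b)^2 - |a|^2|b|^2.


a . b = 5*4 + (-5)*(-5) + (-1)*4 + (-4)*(-4)
= 20 + 25 + (-4) + 16 = 57
|a|^2 = 5^2 + (-5)^2 + (-1)^2 + (-4)^2 = 67
|b|^2 = 4^2 + (-5)^2 + 4^2 + (-4)^2 = 73
(a.b)^2 = 57^2 = 3249
|a|^2 * |b|^2 = 67 * 73 = 4891
Result = 3249 - 4891 = -1642


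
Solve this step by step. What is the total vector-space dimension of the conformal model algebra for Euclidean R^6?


The conformal model of R^6 uses Cl(7,1): the 6 Euclidean generators plus two extra orthogonal generators e+ (e+^2 = +1) and e- (e-^2 = -1), from which the null vectors e0, einf are built.
Number of generators m = 6 + 2 = 8.
dim Cl(p,q) = 2^m = 2^8 = 256


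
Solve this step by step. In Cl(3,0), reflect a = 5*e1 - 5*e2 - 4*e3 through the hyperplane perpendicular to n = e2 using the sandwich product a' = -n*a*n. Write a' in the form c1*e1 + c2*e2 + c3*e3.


Reflection formula: a' = -n*a*n, with n = e2 (unit vector, n^2 = 1).
For reflection through hyperplane perp to e2:
The component along e2 flips sign, others stay.
a = (5, -5, -4)
a' = (5, 5, -4)
a' = 5*e1 + 5*e2 - 4*e3


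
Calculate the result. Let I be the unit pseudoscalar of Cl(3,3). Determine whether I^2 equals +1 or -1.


The pseudoscalar I = e1...e_n (product of all n generators) of Cl(p,q) satisfies I^2 = (-1)^(q + n(n-1)/2).
p = 3, q = 3, n = p + q = 6
n(n-1)/2 = 6 * 5 / 2 = 15
Exponent = q + n(n-1)/2 = 3 + 15 = 18
I^2 = (-1)^18 = +1


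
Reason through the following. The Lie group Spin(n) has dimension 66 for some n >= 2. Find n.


dim Spin(n) = dim so(n) = n(n-1)/2.
Solve n(n-1)/2 = 66, i.e. n^2 - n - 132 = 0.
Discriminant = 1 + 8*66 = 529
n = (1 + sqrt(529))/2 = (1 + 23)/2 = 12


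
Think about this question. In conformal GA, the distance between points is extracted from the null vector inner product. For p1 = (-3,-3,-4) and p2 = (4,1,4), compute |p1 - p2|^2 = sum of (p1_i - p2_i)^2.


p1 - p2 = (-7, -4, -8)
|p1 - p2|^2 = (-7)^2 + (-4)^2 + (-8)^2
= 49 + 16 + 64
= 129


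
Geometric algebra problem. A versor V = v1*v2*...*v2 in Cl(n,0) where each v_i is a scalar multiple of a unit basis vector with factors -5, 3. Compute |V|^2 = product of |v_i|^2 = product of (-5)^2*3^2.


Each vector v_i has |v_i|^2 = s_i^2
Squared scales: (-5)^2 = 25, 3^2 = 9
|V|^2 = 25 * 9
= 225


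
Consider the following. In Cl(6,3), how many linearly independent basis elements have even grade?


Even subalgebra dimension = 2^(n-1)
n = 6 + 3 = 9
2^(9 - 1) = 2^8 = 256
Verification: sum of C(9,k) for even k = 1 + 36 + 126 + 84 + 9 = 256
Result = 256


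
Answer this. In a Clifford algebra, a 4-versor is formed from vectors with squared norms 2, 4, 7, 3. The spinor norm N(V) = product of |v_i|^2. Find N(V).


Spinor norm N(V) = |v1|^2 * |v2|^2 * ... * |v4|^2
= 2 * 4 * 7 * 3
Running product: 2, 8, 56, 168
N(V) = 168


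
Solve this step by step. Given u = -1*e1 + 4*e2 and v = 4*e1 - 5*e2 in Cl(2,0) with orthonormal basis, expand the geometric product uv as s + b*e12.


Expand: (-1*e1 + 4*e2)(4*e1 - 5*e2)
= (-1)*4*e1e1 + (-1)*(-5)*e1e2 + 4*4*e2e1 + 4*(-5)*e2e2
Using e1^2 = e2^2 = 1, e2e1 = -e1e2:
Scalar part s = (-1)*4 + 4*(-5) = -4 + (-20) = -24
Bivector part b = (-1)*(-5) - 4*4 = 5 - 16 = -11
uv = -24 - 11*e12


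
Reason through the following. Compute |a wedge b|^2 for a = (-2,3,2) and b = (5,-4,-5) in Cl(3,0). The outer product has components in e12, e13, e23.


a wedge b = (a1*b2 - a2*b1)*e12 + (a1*b3 - a3*b1)*e13 + (a2*b3 - a3*b2)*e23
e12 coeff: (-2)*(-4) - 3*5 = 8 - 15 = -7
e13 coeff: (-2)*(-5) - 2*5 = 10 - 10 = 0
e23 coeff: 3*(-5) - 2*(-4) = -15 - (-8) = -7
|a wedge b|^2 = (-7)^2 + 0^2 + (-7)^2
= 49 + 0 + 49
= 98


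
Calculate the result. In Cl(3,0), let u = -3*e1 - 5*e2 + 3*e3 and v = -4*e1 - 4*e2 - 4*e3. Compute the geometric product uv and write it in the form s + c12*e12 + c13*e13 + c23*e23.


In Cl(3,0): e_i^2 = 1, e_ie_j = -e_je_i for i != j.
Scalar part = u . v = (-3)*(-4) + (-5)*(-4) + 3*(-4)
= 12 + 20 + (-12) = 20
e12 coeff = (-3)*(-4) - (-5)*(-4) = 12 - 20 = -8
e13 coeff = (-3)*(-4) - 3*(-4) = 12 - (-12) = 24
e23 coeff = (-5)*(-4) - 3*(-4) = 20 - (-12) = 32
uv = 20 - 8*e12 + 24*e13 + 32*e23


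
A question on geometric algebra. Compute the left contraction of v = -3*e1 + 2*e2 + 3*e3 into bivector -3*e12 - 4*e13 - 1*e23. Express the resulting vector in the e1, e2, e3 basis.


Left contraction v _| B = <vB>_1 (grade-1 part of the geometric product vB).
Using e1_|e12 = e2, e2_|e12 = -e1, e1_|e13 = e3, e3_|e13 = -e1, e2_|e23 = e3, e3_|e23 = -e2:
e1 coeff: -v2*b12 - v3*b13 = -(2)*(-3) - (3)*(-4) = 18
e2 coeff: v1*b12 - v3*b23 = (-3)*(-3) - (3)*(-1) = 12
e3 coeff: v1*b13 + v2*b23 = (-3)*(-4) + (2)*(-1) = 10
v _| B = 18*e1 + 12*e2 + 10*e3


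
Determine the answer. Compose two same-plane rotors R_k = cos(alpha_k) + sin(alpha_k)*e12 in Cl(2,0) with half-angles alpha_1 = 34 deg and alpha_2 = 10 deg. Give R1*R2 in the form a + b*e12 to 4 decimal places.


Same-plane rotors commute and their half-angles add:
R1*R2 = cos(a1 + a2) + sin(a1 + a2)*e12.
a1 + a2 = 34 + 10 = 44 deg
cos(44 deg) = 0.7193
sin(44 deg) = 0.6947
R1*R2 = 0.7193 + 0.6947*e12


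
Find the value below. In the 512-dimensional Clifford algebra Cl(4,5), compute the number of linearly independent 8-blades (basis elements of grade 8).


Number of grade-k basis blades in Cl(p,q) with n = p + q is C(n, k).
n = 4 + 5 = 9
C(9, 8) = 9! / (8! * 1!)
= 362880 / (40320 * 1)
= 9


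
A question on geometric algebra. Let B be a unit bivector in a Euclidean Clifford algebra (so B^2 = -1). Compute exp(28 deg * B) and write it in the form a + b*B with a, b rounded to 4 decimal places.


For a unit bivector B with B^2 = -1, the exponential series gives
e^(theta*B) = cos(theta) + sin(theta)*B (the GA analogue of Euler's formula).
theta = 28 degrees = 0.488692 rad
cos(28 deg) = 0.8829
sin(28 deg) = 0.4695
exp(theta*B) = 0.8829 + 0.4695*B


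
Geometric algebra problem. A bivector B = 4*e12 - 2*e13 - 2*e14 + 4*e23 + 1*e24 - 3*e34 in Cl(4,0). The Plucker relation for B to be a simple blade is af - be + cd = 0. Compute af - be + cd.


Plucker relation: af - be + cd
a*f = 4*(-3) = -12
b*e = (-2)*1 = -2
c*d = (-2)*4 = -8
af - be + cd = -12 - (-2) + (-8)
= -18


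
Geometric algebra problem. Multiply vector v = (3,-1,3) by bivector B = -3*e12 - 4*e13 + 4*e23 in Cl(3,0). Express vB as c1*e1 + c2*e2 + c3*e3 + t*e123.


vB has grade-1 (vector) and grade-3 (trivector) parts: vB = (v _| B) + (v ^ B).
Vector part <vB>_1:
  e1: -v2*b12 - v3*b13 = -(-1)*(-3) - (3)*(-4) = 9
  e2: v1*b12 - v3*b23 = (3)*(-3) - (3)*(4) = -21
  e3: v1*b13 + v2*b23 = (3)*(-4) + (-1)*(4) = -16
Trivector part <vB>_3:
  e123: v1*b23 - v2*b13 + v3*b12 = (3)*(4) - (-1)*(-4) + (3)*(-3) = -1
vB = 9*e1 - 21*e2 - 16*e3 - 1*e123


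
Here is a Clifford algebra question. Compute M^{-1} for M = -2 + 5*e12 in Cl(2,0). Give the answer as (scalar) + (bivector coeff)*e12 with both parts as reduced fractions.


M = -2 + 5*e12, where e12^2 = -1.
Since M commutes with its reverse ~M = a - b*e12, M * ~M = a^2 - b^2*e12^2 = a^2 + b^2.
So M^{-1} = ~M / (a^2 + b^2) = (a - b*e12)/(a^2 + b^2).
a^2 + b^2 = 4 + 25 = 29
Scalar part = -2/29 = -2/29
Bivector coeff = -5/29 = -5/29
M^{-1} = -2/29 - 5/29*e12


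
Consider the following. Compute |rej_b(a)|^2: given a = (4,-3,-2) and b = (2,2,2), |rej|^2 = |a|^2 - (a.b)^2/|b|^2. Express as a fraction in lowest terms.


|a|^2 = 4^2 + (-3)^2 + (-2)^2 = 29
|b|^2 = 2^2 + 2^2 + 2^2 = 12
a . b = 4*2 + (-3)*2 + (-2)*2 = -2
(a.b)^2 = (-2)^2 = 4
|rej|^2 = 29 - 4/12
= (348 - 4)/12
= 344/12
In lowest terms: 86/3


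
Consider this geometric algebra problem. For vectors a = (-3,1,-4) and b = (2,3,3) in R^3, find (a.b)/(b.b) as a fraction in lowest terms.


Projection coefficient = (a . b) / (b . b)
a . b = (-3)*2 + 1*3 + (-4)*3
= -6 + 3 + (-12) = -15
b . b = 2^2 + 3^2 + 3^2
= 4 + 9 + 9 = 22
Coefficient = -15/22
In lowest terms: -15/22


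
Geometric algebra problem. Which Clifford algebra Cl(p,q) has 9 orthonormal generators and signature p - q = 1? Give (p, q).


We need p + q = 9 and p - q = 1.
Adding: 2p = 9 + 1 = 10, so p = 5.
Then q = 9 - 5 = 4.
(p, q) = (5, 4)


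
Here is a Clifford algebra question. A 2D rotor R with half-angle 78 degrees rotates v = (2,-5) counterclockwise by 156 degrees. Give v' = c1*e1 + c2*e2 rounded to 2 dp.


Rotor R = cos(78deg) - sin(78deg)*e12
Rotation angle theta = 2 * 78 = 156 degrees
v' = R*v*~R rotates v by theta.
cos(156deg) = -0.9135, sin(156deg) = 0.4067
v'_1 = 2*cos(156deg) - (-5)*sin(156deg)
= 2*(-0.9135) - (-5)*0.4067
= 0.21
v'_2 = 2*sin(156deg) + (-5)*cos(156deg)
= 2*0.4067 + (-5)*(-0.9135)
= 5.38
v' = 0.21*e1 + 5.38*e2


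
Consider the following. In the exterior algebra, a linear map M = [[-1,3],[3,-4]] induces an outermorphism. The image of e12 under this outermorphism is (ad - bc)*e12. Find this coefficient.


The outermorphism of a linear map f sends e1^e2 to f(e1)^f(e2).
f(e1) = -1*e1 + 3*e2
f(e2) = 3*e1 - 4*e2
f(e1) ^ f(e2) = (-1*e1 + 3*e2) ^ (3*e1 - 4*e2)
= (-1)*(-4)*e12 + 3*3*e21
= (4 - 9)*e12
= -5*e12
Coefficient = -5


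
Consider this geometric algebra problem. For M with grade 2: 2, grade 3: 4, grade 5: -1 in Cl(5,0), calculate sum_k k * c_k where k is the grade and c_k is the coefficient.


Grade-weighted sum = sum of grade_k * coefficient_k
2*2 = 4
3*4 = 12
5*(-1) = -5
Total = 4 + 12 + (-5) = 11


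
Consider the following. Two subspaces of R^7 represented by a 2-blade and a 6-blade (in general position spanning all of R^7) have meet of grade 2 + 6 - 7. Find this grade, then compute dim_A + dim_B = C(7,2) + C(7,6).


Meet grade = grade(A) + grade(B) - n
= 2 + 6 - 7 = 1
C(7,2) = 21
C(7,6) = 7
dim_A + dim_B = 21 + 7 = 28


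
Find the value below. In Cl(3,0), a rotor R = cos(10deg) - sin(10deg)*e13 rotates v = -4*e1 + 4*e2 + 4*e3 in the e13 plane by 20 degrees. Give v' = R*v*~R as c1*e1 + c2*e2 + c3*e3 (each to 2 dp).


Rotor R = cos(10deg) - sin(10deg)*e13
Rotation angle theta = 2 * 10 = 20 degrees in the e13 plane (e1 -> e3).
The component perpendicular to the plane (e2) is invariant: v'_2 = v2 = 4.00
cos(20deg) = 0.9397, sin(20deg) = 0.3420
v'_1 = v1*cos(theta) - v3*sin(theta) = -4*0.9397 - 4*0.3420 = -5.13
v'_3 = v1*sin(theta) + v3*cos(theta) = -4*0.3420 + 4*0.9397 = 2.39
v' = -5.13*e1 + 4.00*e2 + 2.39*e3


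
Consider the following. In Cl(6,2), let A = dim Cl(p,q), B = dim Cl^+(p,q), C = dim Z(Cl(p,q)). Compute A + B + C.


n = 6 + 2 = 8
Total dim = 2^8 = 256
Even subalgebra dim = 2^7 = 128
n is even, so center dim = 1
Sum = 256 + 128 + 1 = 385


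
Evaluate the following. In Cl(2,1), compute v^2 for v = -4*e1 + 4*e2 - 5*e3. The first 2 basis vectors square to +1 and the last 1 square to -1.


v^2 = sum of c_i^2 * e_i^2
Positive signature terms (e_i^2 = +1): (-4)^2 + 4^2 = 32
Negative signature terms (e_j^2 = -1): (-5)^2 = 25
v^2 = 32 - 25 = 7


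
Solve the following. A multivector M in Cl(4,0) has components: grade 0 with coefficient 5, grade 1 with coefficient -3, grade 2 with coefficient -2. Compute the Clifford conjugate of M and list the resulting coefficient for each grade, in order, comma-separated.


Clifford conjugate sign for grade k: (-1)^(k(k+1)/2)
Grade 0: (-1)^(0*1/2) = (-1)^0 = 1, coeff 5 -> 5
Grade 1: (-1)^(1*2/2) = (-1)^1 = -1, coeff -3 -> 3
Grade 2: (-1)^(2*3/2) = (-1)^3 = -1, coeff -2 -> 2
Conjugated coefficients: 5, 3, 2


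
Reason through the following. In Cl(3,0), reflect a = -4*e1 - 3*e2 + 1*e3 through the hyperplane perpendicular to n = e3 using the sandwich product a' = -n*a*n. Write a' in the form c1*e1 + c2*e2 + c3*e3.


Reflection formula: a' = -n*a*n, with n = e3 (unit vector, n^2 = 1).
For reflection through hyperplane perp to e3:
The component along e3 flips sign, others stay.
a = (-4, -3, 1)
a' = (-4, -3, -1)
a' = -4*e1 - 3*e2 - 1*e3


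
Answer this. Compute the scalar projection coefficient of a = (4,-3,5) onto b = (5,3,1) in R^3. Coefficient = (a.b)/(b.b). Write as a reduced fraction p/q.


Projection coefficient = (a . b) / (b . b)
a . b = 4*5 + (-3)*3 + 5*1
= 20 + (-9) + 5 = 16
b . b = 5^2 + 3^2 + 1^2
= 25 + 9 + 1 = 35
Coefficient = 16/35
In lowest terms: 16/35


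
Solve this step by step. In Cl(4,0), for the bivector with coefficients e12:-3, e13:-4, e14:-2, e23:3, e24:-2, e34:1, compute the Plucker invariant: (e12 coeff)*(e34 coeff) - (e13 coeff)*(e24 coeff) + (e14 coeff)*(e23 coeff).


Plucker relation: af - be + cd
a*f = (-3)*1 = -3
b*e = (-4)*(-2) = 8
c*d = (-2)*3 = -6
af - be + cd = -3 - 8 + (-6)
= -17


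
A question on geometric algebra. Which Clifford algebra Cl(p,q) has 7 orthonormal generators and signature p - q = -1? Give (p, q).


We need p + q = 7 and p - q = -1.
Adding: 2p = 7 + (-1) = 6, so p = 3.
Then q = 7 - 3 = 4.
(p, q) = (3, 4)


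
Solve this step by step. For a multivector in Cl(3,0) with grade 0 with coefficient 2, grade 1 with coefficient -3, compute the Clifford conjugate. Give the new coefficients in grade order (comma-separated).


Clifford conjugate sign for grade k: (-1)^(k(k+1)/2)
Grade 0: (-1)^(0*1/2) = (-1)^0 = 1, coeff 2 -> 2
Grade 1: (-1)^(1*2/2) = (-1)^1 = -1, coeff -3 -> 3
Conjugated coefficients: 2, 3


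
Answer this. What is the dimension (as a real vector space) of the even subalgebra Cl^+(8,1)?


Even subalgebra dimension = 2^(n-1)
n = 8 + 1 = 9
2^(9 - 1) = 2^8 = 256
Verification: sum of C(9,k) for even k = 1 + 36 + 126 + 84 + 9 = 256
Result = 256


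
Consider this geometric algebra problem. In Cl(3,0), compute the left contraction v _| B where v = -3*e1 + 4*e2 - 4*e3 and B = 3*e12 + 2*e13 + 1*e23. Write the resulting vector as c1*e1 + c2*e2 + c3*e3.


Left contraction v _| B = <vB>_1 (grade-1 part of the geometric product vB).
Using e1_|e12 = e2, e2_|e12 = -e1, e1_|e13 = e3, e3_|e13 = -e1, e2_|e23 = e3, e3_|e23 = -e2:
e1 coeff: -v2*b12 - v3*b13 = -(4)*(3) - (-4)*(2) = -4
e2 coeff: v1*b12 - v3*b23 = (-3)*(3) - (-4)*(1) = -5
e3 coeff: v1*b13 + v2*b23 = (-3)*(2) + (4)*(1) = -2
v _| B = -4*e1 - 5*e2 - 2*e3


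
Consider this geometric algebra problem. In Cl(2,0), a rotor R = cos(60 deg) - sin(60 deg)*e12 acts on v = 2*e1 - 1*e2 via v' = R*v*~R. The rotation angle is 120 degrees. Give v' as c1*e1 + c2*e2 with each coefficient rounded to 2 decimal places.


Rotor R = cos(60deg) - sin(60deg)*e12
Rotation angle theta = 2 * 60 = 120 degrees
v' = R*v*~R rotates v by theta.
cos(120deg) = -0.5000, sin(120deg) = 0.8660
v'_1 = 2*cos(120deg) - (-1)*sin(120deg)
= 2*(-0.5000) - (-1)*0.8660
= -0.13
v'_2 = 2*sin(120deg) + (-1)*cos(120deg)
= 2*0.8660 + (-1)*(-0.5000)
= 2.23
v' = -0.13*e1 + 2.23*e2


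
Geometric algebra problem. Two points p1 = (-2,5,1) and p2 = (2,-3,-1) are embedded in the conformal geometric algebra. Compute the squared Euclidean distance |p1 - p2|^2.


p1 - p2 = (-4, 8, 2)
|p1 - p2|^2 = (-4)^2 + 8^2 + 2^2
= 16 + 64 + 4
= 84


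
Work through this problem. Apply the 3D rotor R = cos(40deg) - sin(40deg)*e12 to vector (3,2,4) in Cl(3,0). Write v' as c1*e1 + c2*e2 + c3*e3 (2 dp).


Rotor R = cos(40deg) - sin(40deg)*e12
Rotation angle theta = 2 * 40 = 80 degrees in the e12 plane (e1 -> e2).
The component perpendicular to the plane (e3) is invariant: v'_3 = v3 = 4.00
cos(80deg) = 0.1736, sin(80deg) = 0.9848
v'_1 = v1*cos(theta) - v2*sin(theta) = 3*0.1736 - 2*0.9848 = -1.45
v'_2 = v1*sin(theta) + v2*cos(theta) = 3*0.9848 + 2*0.1736 = 3.30
v' = -1.45*e1 + 3.30*e2 + 4.00*e3


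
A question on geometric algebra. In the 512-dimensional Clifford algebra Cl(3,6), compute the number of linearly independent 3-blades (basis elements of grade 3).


Number of grade-k basis blades in Cl(p,q) with n = p + q is C(n, k).
n = 3 + 6 = 9
C(9, 3) = 9! / (3! * 6!)
= 362880 / (6 * 720)
= 84


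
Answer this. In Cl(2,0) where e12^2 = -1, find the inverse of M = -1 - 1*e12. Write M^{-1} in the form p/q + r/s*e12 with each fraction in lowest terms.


M = -1 - 1*e12, where e12^2 = -1.
Since M commutes with its reverse ~M = a - b*e12, M * ~M = a^2 - b^2*e12^2 = a^2 + b^2.
So M^{-1} = ~M / (a^2 + b^2) = (a - b*e12)/(a^2 + b^2).
a^2 + b^2 = 1 + 1 = 2
Scalar part = -1/2 = -1/2
Bivector coeff = 1/2 = 1/2
M^{-1} = -1/2 + 1/2*e12


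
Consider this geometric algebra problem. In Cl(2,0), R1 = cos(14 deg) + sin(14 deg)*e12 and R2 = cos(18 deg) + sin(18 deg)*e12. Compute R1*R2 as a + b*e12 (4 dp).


Same-plane rotors commute and their half-angles add:
R1*R2 = cos(a1 + a2) + sin(a1 + a2)*e12.
a1 + a2 = 14 + 18 = 32 deg
cos(32 deg) = 0.8480
sin(32 deg) = 0.5299
R1*R2 = 0.8480 + 0.5299*e12


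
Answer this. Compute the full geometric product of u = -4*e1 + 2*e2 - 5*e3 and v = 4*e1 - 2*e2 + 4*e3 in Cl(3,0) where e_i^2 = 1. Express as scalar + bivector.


In Cl(3,0): e_i^2 = 1, e_ie_j = -e_je_i for i != j.
Scalar part = u . v = (-4)*4 + 2*(-2) + (-5)*4
= -16 + (-4) + (-20) = -40
e12 coeff = (-4)*(-2) - 2*4 = 8 - 8 = 0
e13 coeff = (-4)*4 - (-5)*4 = -16 - (-20) = 4
e23 coeff = 2*4 - (-5)*(-2) = 8 - 10 = -2
uv = -40 + 0*e12 + 4*e13 - 2*e23


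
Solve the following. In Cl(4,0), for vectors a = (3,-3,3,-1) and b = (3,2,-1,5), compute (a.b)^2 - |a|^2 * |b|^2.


a . b = 3*3 + (-3)*2 + 3*(-1) + (-1)*5
= 9 + (-6) + (-3) + (-5) = -5
|a|^2 = 3^2 + (-3)^2 + 3^2 + (-1)^2 = 28
|b|^2 = 3^2 + 2^2 + (-1)^2 + 5^2 = 39
(a.b)^2 = (-5)^2 = 25
|a|^2 * |b|^2 = 28 * 39 = 1092
Result = 25 - 1092 = -1067


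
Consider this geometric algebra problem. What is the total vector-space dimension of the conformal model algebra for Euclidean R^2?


The conformal model of R^2 uses Cl(3,1): the 2 Euclidean generators plus two extra orthogonal generators e+ (e+^2 = +1) and e- (e-^2 = -1), from which the null vectors e0, einf are built.
Number of generators m = 2 + 2 = 4.
dim Cl(p,q) = 2^m = 2^4 = 16


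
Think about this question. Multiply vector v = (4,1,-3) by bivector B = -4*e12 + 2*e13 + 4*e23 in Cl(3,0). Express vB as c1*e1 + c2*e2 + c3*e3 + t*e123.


vB has grade-1 (vector) and grade-3 (trivector) parts: vB = (v _| B) + (v ^ B).
Vector part <vB>_1:
  e1: -v2*b12 - v3*b13 = -(1)*(-4) - (-3)*(2) = 10
  e2: v1*b12 - v3*b23 = (4)*(-4) - (-3)*(4) = -4
  e3: v1*b13 + v2*b23 = (4)*(2) + (1)*(4) = 12
Trivector part <vB>_3:
  e123: v1*b23 - v2*b13 + v3*b12 = (4)*(4) - (1)*(2) + (-3)*(-4) = 26
vB = 10*e1 - 4*e2 + 12*e3 + 26*e123


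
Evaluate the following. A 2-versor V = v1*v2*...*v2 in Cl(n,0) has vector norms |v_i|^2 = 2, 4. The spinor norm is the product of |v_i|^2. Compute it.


Spinor norm N(V) = |v1|^2 * |v2|^2 * ... * |v2|^2
= 2 * 4
Running product: 2, 8
N(V) = 8


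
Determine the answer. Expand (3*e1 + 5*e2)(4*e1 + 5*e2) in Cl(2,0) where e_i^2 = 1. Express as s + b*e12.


Expand: (3*e1 + 5*e2)(4*e1 + 5*e2)
= 3*4*e1e1 + 3*5*e1e2 + 5*4*e2e1 + 5*5*e2e2
Using e1^2 = e2^2 = 1, e2e1 = -e1e2:
Scalar part s = 3*4 + 5*5 = 12 + 25 = 37
Bivector part b = 3*5 - 5*4 = 15 - 20 = -5
uv = 37 - 5*e12


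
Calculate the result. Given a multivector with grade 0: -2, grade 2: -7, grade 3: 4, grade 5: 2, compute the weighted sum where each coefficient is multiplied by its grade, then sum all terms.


Grade-weighted sum = sum of grade_k * coefficient_k
0*(-2) = 0
2*(-7) = -14
3*4 = 12
5*2 = 10
Total = 0 + (-14) + 12 + 10 = 8


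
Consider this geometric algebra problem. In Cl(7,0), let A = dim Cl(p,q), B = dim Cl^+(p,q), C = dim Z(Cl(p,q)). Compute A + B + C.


n = 7 + 0 = 7
Total dim = 2^7 = 128
Even subalgebra dim = 2^6 = 64
n is odd, so center dim = 2
Sum = 128 + 64 + 2 = 194


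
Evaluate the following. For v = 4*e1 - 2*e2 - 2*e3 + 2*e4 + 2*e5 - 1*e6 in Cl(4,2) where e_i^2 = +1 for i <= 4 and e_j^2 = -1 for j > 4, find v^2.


v^2 = sum of c_i^2 * e_i^2
Positive signature terms (e_i^2 = +1): 4^2 + (-2)^2 + (-2)^2 + 2^2 = 28
Negative signature terms (e_j^2 = -1): 2^2 + (-1)^2 = 5
v^2 = 28 - 5 = 23


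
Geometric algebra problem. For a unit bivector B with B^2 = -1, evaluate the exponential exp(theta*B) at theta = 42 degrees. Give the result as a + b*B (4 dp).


For a unit bivector B with B^2 = -1, the exponential series gives
e^(theta*B) = cos(theta) + sin(theta)*B (the GA analogue of Euler's formula).
theta = 42 degrees = 0.733038 rad
cos(42 deg) = 0.7431
sin(42 deg) = 0.6691
exp(theta*B) = 0.7431 + 0.6691*B


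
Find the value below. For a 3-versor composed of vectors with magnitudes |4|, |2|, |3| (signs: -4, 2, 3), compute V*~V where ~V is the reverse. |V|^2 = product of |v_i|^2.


Each vector v_i has |v_i|^2 = s_i^2
Squared scales: (-4)^2 = 16, 2^2 = 4, 3^2 = 9
|V|^2 = 16 * 4 * 9
= 576


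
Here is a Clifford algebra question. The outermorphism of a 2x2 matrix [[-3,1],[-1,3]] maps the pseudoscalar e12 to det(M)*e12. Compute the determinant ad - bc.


The outermorphism of a linear map f sends e1^e2 to f(e1)^f(e2).
f(e1) = -3*e1 - 1*e2
f(e2) = 1*e1 + 3*e2
f(e1) ^ f(e2) = (-3*e1 - 1*e2) ^ (1*e1 + 3*e2)
= (-3)*3*e12 + (-1)*1*e21
= (-9 - (-1))*e12
= -8*e12
Coefficient = -8


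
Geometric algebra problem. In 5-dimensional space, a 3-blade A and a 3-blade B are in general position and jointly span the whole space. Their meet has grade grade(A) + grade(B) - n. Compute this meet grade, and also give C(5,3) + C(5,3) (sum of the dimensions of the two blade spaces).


Meet grade = grade(A) + grade(B) - n
= 3 + 3 - 5 = 1
C(5,3) = 10
C(5,3) = 10
dim_A + dim_B = 10 + 10 = 20


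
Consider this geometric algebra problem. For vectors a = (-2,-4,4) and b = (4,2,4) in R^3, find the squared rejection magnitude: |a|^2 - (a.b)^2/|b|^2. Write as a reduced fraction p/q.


|a|^2 = (-2)^2 + (-4)^2 + 4^2 = 36
|b|^2 = 4^2 + 2^2 + 4^2 = 36
a . b = (-2)*4 + (-4)*2 + 4*4 = 0
(a.b)^2 = 0^2 = 0
|rej|^2 = 36 - 0/36
= (1296 - 0)/36
= 1296/36
In lowest terms: 36/1


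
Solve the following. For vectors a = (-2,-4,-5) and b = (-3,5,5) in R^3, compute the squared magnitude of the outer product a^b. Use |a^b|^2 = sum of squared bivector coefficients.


a wedge b = (a1*b2 - a2*b1)*e12 + (a1*b3 - a3*b1)*e13 + (a2*b3 - a3*b2)*e23
e12 coeff: (-2)*5 - (-4)*(-3) = -10 - 12 = -22
e13 coeff: (-2)*5 - (-5)*(-3) = -10 - 15 = -25
e23 coeff: (-4)*5 - (-5)*5 = -20 - (-25) = 5
|a wedge b|^2 = (-22)^2 + (-25)^2 + 5^2
= 484 + 625 + 25
= 1134


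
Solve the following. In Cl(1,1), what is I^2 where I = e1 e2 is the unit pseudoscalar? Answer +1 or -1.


The pseudoscalar I = e1...e_n (product of all n generators) of Cl(p,q) satisfies I^2 = (-1)^(q + n(n-1)/2).
p = 1, q = 1, n = p + q = 2
n(n-1)/2 = 2 * 1 / 2 = 1
Exponent = q + n(n-1)/2 = 1 + 1 = 2
I^2 = (-1)^2 = +1


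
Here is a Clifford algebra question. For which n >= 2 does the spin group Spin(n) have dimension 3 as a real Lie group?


dim Spin(n) = dim so(n) = n(n-1)/2.
Solve n(n-1)/2 = 3, i.e. n^2 - n - 6 = 0.
Discriminant = 1 + 8*3 = 25
n = (1 + sqrt(25))/2 = (1 + 5)/2 = 3


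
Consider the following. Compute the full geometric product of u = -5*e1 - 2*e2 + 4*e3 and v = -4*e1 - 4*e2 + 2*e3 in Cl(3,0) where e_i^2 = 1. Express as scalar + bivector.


In Cl(3,0): e_i^2 = 1, e_ie_j = -e_je_i for i != j.
Scalar part = u . v = (-5)*(-4) + (-2)*(-4) + 4*2
= 20 + 8 + 8 = 36
e12 coeff = (-5)*(-4) - (-2)*(-4) = 20 - 8 = 12
e13 coeff = (-5)*2 - 4*(-4) = -10 - (-16) = 6
e23 coeff = (-2)*2 - 4*(-4) = -4 - (-16) = 12
uv = 36 + 12*e12 + 6*e13 + 12*e23


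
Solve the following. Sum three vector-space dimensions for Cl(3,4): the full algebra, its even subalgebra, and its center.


n = 3 + 4 = 7
Total dim = 2^7 = 128
Even subalgebra dim = 2^6 = 64
n is odd, so center dim = 2
Sum = 128 + 64 + 2 = 194


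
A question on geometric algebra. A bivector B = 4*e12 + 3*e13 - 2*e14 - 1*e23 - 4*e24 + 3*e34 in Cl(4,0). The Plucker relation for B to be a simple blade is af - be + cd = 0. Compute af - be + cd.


Plucker relation: af - be + cd
a*f = 4*3 = 12
b*e = 3*(-4) = -12
c*d = (-2)*(-1) = 2
af - be + cd = 12 - (-12) + 2
= 26


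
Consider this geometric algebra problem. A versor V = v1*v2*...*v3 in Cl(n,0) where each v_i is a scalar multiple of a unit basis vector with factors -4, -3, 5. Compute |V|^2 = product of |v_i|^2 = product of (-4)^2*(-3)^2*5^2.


Each vector v_i has |v_i|^2 = s_i^2
Squared scales: (-4)^2 = 16, (-3)^2 = 9, 5^2 = 25
|V|^2 = 16 * 9 * 25
= 3600


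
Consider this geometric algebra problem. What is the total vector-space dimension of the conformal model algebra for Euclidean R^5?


The conformal model of R^5 uses Cl(6,1): the 5 Euclidean generators plus two extra orthogonal generators e+ (e+^2 = +1) and e- (e-^2 = -1), from which the null vectors e0, einf are built.
Number of generators m = 5 + 2 = 7.
dim Cl(p,q) = 2^m = 2^7 = 128


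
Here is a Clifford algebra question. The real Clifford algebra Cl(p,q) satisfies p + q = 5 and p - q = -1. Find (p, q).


We need p + q = 5 and p - q = -1.
Adding: 2p = 5 + (-1) = 4, so p = 2.
Then q = 5 - 2 = 3.
(p, q) = (2, 3)


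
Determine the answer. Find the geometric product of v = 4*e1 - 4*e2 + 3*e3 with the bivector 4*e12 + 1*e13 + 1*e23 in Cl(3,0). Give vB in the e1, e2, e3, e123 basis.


vB has grade-1 (vector) and grade-3 (trivector) parts: vB = (v _| B) + (v ^ B).
Vector part <vB>_1:
  e1: -v2*b12 - v3*b13 = -(-4)*(4) - (3)*(1) = 13
  e2: v1*b12 - v3*b23 = (4)*(4) - (3)*(1) = 13
  e3: v1*b13 + v2*b23 = (4)*(1) + (-4)*(1) = 0
Trivector part <vB>_3:
  e123: v1*b23 - v2*b13 + v3*b12 = (4)*(1) - (-4)*(1) + (3)*(4) = 20
vB = 13*e1 + 13*e2 + 0*e3 + 20*e123


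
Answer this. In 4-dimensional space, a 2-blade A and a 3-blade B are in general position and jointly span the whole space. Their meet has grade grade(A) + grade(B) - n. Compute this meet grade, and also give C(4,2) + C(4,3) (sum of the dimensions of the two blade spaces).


Meet grade = grade(A) + grade(B) - n
= 2 + 3 - 4 = 1
C(4,2) = 6
C(4,3) = 4
dim_A + dim_B = 6 + 4 = 10


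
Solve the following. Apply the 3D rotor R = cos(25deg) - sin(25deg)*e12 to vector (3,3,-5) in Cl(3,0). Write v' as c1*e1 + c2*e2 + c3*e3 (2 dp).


Rotor R = cos(25deg) - sin(25deg)*e12
Rotation angle theta = 2 * 25 = 50 degrees in the e12 plane (e1 -> e2).
The component perpendicular to the plane (e3) is invariant: v'_3 = v3 = -5.00
cos(50deg) = 0.6428, sin(50deg) = 0.7660
v'_1 = v1*cos(theta) - v2*sin(theta) = 3*0.6428 - 3*0.7660 = -0.37
v'_2 = v1*sin(theta) + v2*cos(theta) = 3*0.7660 + 3*0.6428 = 4.23
v' = -0.37*e1 + 4.23*e2 - 5.00*e3


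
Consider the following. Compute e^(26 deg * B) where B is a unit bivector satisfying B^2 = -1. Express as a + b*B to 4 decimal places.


For a unit bivector B with B^2 = -1, the exponential series gives
e^(theta*B) = cos(theta) + sin(theta)*B (the GA analogue of Euler's formula).
theta = 26 degrees = 0.453786 rad
cos(26 deg) = 0.8988
sin(26 deg) = 0.4384
exp(theta*B) = 0.8988 + 0.4384*B


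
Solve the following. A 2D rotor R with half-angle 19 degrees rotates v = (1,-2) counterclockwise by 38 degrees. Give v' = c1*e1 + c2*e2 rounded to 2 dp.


Rotor R = cos(19deg) - sin(19deg)*e12
Rotation angle theta = 2 * 19 = 38 degrees
v' = R*v*~R rotates v by theta.
cos(38deg) = 0.7880, sin(38deg) = 0.6157
v'_1 = 1*cos(38deg) - (-2)*sin(38deg)
= 1*0.7880 - (-2)*0.6157
= 2.02
v'_2 = 1*sin(38deg) + (-2)*cos(38deg)
= 1*0.6157 + (-2)*0.7880
= -0.96
v' = 2.02*e1 - 0.96*e2


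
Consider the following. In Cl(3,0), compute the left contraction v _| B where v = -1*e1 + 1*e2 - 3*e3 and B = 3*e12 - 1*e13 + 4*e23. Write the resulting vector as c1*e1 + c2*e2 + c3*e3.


Left contraction v _| B = <vB>_1 (grade-1 part of the geometric product vB).
Using e1_|e12 = e2, e2_|e12 = -e1, e1_|e13 = e3, e3_|e13 = -e1, e2_|e23 = e3, e3_|e23 = -e2:
e1 coeff: -v2*b12 - v3*b13 = -(1)*(3) - (-3)*(-1) = -6
e2 coeff: v1*b12 - v3*b23 = (-1)*(3) - (-3)*(4) = 9
e3 coeff: v1*b13 + v2*b23 = (-1)*(-1) + (1)*(4) = 5
v _| B = -6*e1 + 9*e2 + 5*e3


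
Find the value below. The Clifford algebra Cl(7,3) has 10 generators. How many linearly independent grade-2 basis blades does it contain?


Number of grade-k basis blades in Cl(p,q) with n = p + q is C(n, k).
n = 7 + 3 = 10
C(10, 2) = 10! / (2! * 8!)
= 3628800 / (2 * 40320)
= 45


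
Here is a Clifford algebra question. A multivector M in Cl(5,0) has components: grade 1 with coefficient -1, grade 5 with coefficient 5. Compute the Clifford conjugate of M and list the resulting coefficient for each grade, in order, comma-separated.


Clifford conjugate sign for grade k: (-1)^(k(k+1)/2)
Grade 1: (-1)^(1*2/2) = (-1)^1 = -1, coeff -1 -> 1
Grade 5: (-1)^(5*6/2) = (-1)^15 = -1, coeff 5 -> -5
Conjugated coefficients: 1, -5


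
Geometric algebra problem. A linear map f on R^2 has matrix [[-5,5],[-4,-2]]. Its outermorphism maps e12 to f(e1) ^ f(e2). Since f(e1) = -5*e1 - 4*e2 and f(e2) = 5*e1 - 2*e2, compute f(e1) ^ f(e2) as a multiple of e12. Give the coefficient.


The outermorphism of a linear map f sends e1^e2 to f(e1)^f(e2).
f(e1) = -5*e1 - 4*e2
f(e2) = 5*e1 - 2*e2
f(e1) ^ f(e2) = (-5*e1 - 4*e2) ^ (5*e1 - 2*e2)
= (-5)*(-2)*e12 + (-4)*5*e21
= (10 - (-20))*e12
= 30*e12
Coefficient = 30


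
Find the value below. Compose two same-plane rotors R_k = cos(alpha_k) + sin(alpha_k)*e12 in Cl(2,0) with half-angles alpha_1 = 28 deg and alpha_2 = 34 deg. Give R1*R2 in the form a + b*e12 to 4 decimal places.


Same-plane rotors commute and their half-angles add:
R1*R2 = cos(a1 + a2) + sin(a1 + a2)*e12.
a1 + a2 = 28 + 34 = 62 deg
cos(62 deg) = 0.4695
sin(62 deg) = 0.8829
R1*R2 = 0.4695 + 0.8829*e12


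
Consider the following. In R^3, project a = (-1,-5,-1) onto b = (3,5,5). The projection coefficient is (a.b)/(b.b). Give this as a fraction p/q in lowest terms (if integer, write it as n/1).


Projection coefficient = (a . b) / (b . b)
a . b = (-1)*3 + (-5)*5 + (-1)*5
= -3 + (-25) + (-5) = -33
b . b = 3^2 + 5^2 + 5^2
= 9 + 25 + 25 = 59
Coefficient = -33/59
In lowest terms: -33/59


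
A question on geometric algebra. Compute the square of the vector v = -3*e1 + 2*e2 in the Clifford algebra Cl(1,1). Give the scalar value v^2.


v^2 = sum of c_i^2 * e_i^2
Positive signature terms (e_i^2 = +1): (-3)^2 = 9
Negative signature terms (e_j^2 = -1): 2^2 = 4
v^2 = 9 - 4 = 5


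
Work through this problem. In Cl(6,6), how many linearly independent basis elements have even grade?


Even subalgebra dimension = 2^(n-1)
n = 6 + 6 = 12
2^(12 - 1) = 2^11 = 2048
Verification: sum of C(12,k) for even k = 1 + 66 + 495 + 924 + 495 + 66 + 1 = 2048
Result = 2048


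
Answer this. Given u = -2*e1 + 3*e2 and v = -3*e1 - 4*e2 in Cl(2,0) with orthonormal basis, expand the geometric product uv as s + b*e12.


Expand: (-2*e1 + 3*e2)(-3*e1 - 4*e2)
= (-2)*(-3)*e1e1 + (-2)*(-4)*e1e2 + 3*(-3)*e2e1 + 3*(-4)*e2e2
Using e1^2 = e2^2 = 1, e2e1 = -e1e2:
Scalar part s = (-2)*(-3) + 3*(-4) = 6 + (-12) = -6
Bivector part b = (-2)*(-4) - 3*(-3) = 8 - (-9) = 17
uv = -6 + 17*e12


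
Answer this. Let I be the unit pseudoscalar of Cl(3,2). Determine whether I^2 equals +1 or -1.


The pseudoscalar I = e1...e_n (product of all n generators) of Cl(p,q) satisfies I^2 = (-1)^(q + n(n-1)/2).
p = 3, q = 2, n = p + q = 5
n(n-1)/2 = 5 * 4 / 2 = 10
Exponent = q + n(n-1)/2 = 2 + 10 = 12
I^2 = (-1)^12 = +1


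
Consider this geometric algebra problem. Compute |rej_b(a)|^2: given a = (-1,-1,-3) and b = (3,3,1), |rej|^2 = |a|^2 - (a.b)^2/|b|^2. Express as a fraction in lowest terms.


|a|^2 = (-1)^2 + (-1)^2 + (-3)^2 = 11
|b|^2 = 3^2 + 3^2 + 1^2 = 19
a . b = (-1)*3 + (-1)*3 + (-3)*1 = -9
(a.b)^2 = (-9)^2 = 81
|rej|^2 = 11 - 81/19
= (209 - 81)/19
= 128/19
In lowest terms: 128/19


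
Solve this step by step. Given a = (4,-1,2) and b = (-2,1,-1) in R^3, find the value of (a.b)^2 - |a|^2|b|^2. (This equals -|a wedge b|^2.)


a . b = 4*(-2) + (-1)*1 + 2*(-1)
= -8 + (-1) + (-2) = -11
|a|^2 = 4^2 + (-1)^2 + 2^2 = 21
|b|^2 = (-2)^2 + 1^2 + (-1)^2 = 6
(a.b)^2 = (-11)^2 = 121
|a|^2 * |b|^2 = 21 * 6 = 126
Result = 121 - 126 = -5


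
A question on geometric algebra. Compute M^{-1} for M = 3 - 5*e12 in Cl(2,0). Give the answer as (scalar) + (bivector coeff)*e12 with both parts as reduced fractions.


M = 3 - 5*e12, where e12^2 = -1.
Since M commutes with its reverse ~M = a - b*e12, M * ~M = a^2 - b^2*e12^2 = a^2 + b^2.
So M^{-1} = ~M / (a^2 + b^2) = (a - b*e12)/(a^2 + b^2).
a^2 + b^2 = 9 + 25 = 34
Scalar part = 3/34 = 3/34
Bivector coeff = 5/34 = 5/34
M^{-1} = 3/34 + 5/34*e12


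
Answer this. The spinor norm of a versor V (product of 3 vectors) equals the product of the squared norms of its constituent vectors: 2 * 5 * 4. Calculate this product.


Spinor norm N(V) = |v1|^2 * |v2|^2 * ... * |v3|^2
= 2 * 5 * 4
Running product: 2, 10, 40
N(V) = 40


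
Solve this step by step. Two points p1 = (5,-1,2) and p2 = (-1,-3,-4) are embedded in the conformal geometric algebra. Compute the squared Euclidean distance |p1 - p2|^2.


p1 - p2 = (6, 2, 6)
|p1 - p2|^2 = 6^2 + 2^2 + 6^2
= 36 + 4 + 36
= 76


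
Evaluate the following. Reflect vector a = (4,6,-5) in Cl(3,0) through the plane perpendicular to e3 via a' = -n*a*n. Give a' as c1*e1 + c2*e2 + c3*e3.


Reflection formula: a' = -n*a*n, with n = e3 (unit vector, n^2 = 1).
For reflection through hyperplane perp to e3:
The component along e3 flips sign, others stay.
a = (4, 6, -5)
a' = (4, 6, 5)
a' = 4*e1 + 6*e2 + 5*e3


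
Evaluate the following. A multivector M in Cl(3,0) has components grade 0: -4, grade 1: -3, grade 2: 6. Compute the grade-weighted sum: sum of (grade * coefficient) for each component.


Grade-weighted sum = sum of grade_k * coefficient_k
0*(-4) = 0
1*(-3) = -3
2*6 = 12
Total = 0 + (-3) + 12 = 9


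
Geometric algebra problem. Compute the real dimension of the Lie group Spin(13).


Spin(n) double-covers SO(n); both have Lie algebra so(n) of dimension n(n-1)/2.
n = 13
n(n-1) = 13 * 12 = 156
dim Spin(13) = 156/2 = 78


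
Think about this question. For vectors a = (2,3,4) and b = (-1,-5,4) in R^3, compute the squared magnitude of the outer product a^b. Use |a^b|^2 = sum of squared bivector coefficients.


a wedge b = (a1*b2 - a2*b1)*e12 + (a1*b3 - a3*b1)*e13 + (a2*b3 - a3*b2)*e23
e12 coeff: 2*(-5) - 3*(-1) = -10 - (-3) = -7
e13 coeff: 2*4 - 4*(-1) = 8 - (-4) = 12
e23 coeff: 3*4 - 4*(-5) = 12 - (-20) = 32
|a wedge b|^2 = (-7)^2 + 12^2 + 32^2
= 49 + 144 + 1024
= 1217


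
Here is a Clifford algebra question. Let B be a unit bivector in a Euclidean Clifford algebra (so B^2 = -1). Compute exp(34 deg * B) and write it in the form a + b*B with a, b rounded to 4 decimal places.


For a unit bivector B with B^2 = -1, the exponential series gives
e^(theta*B) = cos(theta) + sin(theta)*B (the GA analogue of Euler's formula).
theta = 34 degrees = 0.593412 rad
cos(34 deg) = 0.8290
sin(34 deg) = 0.5592
exp(theta*B) = 0.8290 + 0.5592*B


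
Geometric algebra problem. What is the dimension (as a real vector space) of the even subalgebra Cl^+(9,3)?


Even subalgebra dimension = 2^(n-1)
n = 9 + 3 = 12
2^(12 - 1) = 2^11 = 2048
Verification: sum of C(12,k) for even k = 1 + 66 + 495 + 924 + 495 + 66 + 1 = 2048
Result = 2048


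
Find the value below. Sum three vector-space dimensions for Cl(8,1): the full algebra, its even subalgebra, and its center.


n = 8 + 1 = 9
Total dim = 2^9 = 512
Even subalgebra dim = 2^8 = 256
n is odd, so center dim = 2
Sum = 512 + 256 + 2 = 770


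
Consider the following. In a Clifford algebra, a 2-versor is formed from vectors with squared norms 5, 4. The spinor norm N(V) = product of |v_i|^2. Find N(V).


Spinor norm N(V) = |v1|^2 * |v2|^2 * ... * |v2|^2
= 5 * 4
Running product: 5, 20
N(V) = 20


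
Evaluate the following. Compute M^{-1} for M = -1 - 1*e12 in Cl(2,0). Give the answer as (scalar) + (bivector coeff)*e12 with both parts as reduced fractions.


M = -1 - 1*e12, where e12^2 = -1.
Since M commutes with its reverse ~M = a - b*e12, M * ~M = a^2 - b^2*e12^2 = a^2 + b^2.
So M^{-1} = ~M / (a^2 + b^2) = (a - b*e12)/(a^2 + b^2).
a^2 + b^2 = 1 + 1 = 2
Scalar part = -1/2 = -1/2
Bivector coeff = 1/2 = 1/2
M^{-1} = -1/2 + 1/2*e12


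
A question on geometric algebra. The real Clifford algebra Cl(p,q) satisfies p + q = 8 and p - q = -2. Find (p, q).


We need p + q = 8 and p - q = -2.
Adding: 2p = 8 + (-2) = 6, so p = 3.
Then q = 8 - 3 = 5.
(p, q) = (3, 5)


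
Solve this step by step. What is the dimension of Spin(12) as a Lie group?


Spin(n) double-covers SO(n); both have Lie algebra so(n) of dimension n(n-1)/2.
n = 12
n(n-1) = 12 * 11 = 132
dim Spin(12) = 132/2 = 66


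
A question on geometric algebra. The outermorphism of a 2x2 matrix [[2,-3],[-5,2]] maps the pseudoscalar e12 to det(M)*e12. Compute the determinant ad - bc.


The outermorphism of a linear map f sends e1^e2 to f(e1)^f(e2).
f(e1) = 2*e1 - 5*e2
f(e2) = -3*e1 + 2*e2
f(e1) ^ f(e2) = (2*e1 - 5*e2) ^ (-3*e1 + 2*e2)
= 2*2*e12 + (-5)*(-3)*e21
= (4 - 15)*e12
= -11*e12
Coefficient = -11


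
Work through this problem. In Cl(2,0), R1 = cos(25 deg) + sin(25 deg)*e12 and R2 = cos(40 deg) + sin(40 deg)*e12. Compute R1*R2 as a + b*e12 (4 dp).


Same-plane rotors commute and their half-angles add:
R1*R2 = cos(a1 + a2) + sin(a1 + a2)*e12.
a1 + a2 = 25 + 40 = 65 deg
cos(65 deg) = 0.4226
sin(65 deg) = 0.9063
R1*R2 = 0.4226 + 0.9063*e12


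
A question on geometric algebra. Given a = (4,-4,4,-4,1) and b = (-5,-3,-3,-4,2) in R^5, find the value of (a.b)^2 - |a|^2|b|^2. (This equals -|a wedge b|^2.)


a . b = 4*(-5) + (-4)*(-3) + 4*(-3) + (-4)*(-4) + 1*2
= -20 + 12 + (-12) + 16 + 2 = -2
|a|^2 = 4^2 + (-4)^2 + 4^2 + (-4)^2 + 1^2 = 65
|b|^2 = (-5)^2 + (-3)^2 + (-3)^2 + (-4)^2 + 2^2 = 63
(a.b)^2 = (-2)^2 = 4
|a|^2 * |b|^2 = 65 * 63 = 4095
Result = 4 - 4095 = -4091


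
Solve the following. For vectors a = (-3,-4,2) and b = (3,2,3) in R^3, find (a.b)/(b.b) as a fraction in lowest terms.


Projection coefficient = (a . b) / (b . b)
a . b = (-3)*3 + (-4)*2 + 2*3
= -9 + (-8) + 6 = -11
b . b = 3^2 + 2^2 + 3^2
= 9 + 4 + 9 = 22
Coefficient = -11/22
In lowest terms: -1/2


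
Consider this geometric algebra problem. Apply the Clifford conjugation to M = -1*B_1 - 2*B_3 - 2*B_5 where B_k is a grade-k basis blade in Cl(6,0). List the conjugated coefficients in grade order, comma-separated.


Clifford conjugate sign for grade k: (-1)^(k(k+1)/2)
Grade 1: (-1)^(1*2/2) = (-1)^1 = -1, coeff -1 -> 1
Grade 3: (-1)^(3*4/2) = (-1)^6 = 1, coeff -2 -> -2
Grade 5: (-1)^(5*6/2) = (-1)^15 = -1, coeff -2 -> 2
Conjugated coefficients: 1, -2, 2


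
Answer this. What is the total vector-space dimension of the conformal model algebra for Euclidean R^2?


The conformal model of R^2 uses Cl(3,1): the 2 Euclidean generators plus two extra orthogonal generators e+ (e+^2 = +1) and e- (e-^2 = -1), from which the null vectors e0, einf are built.
Number of generators m = 2 + 2 = 4.
dim Cl(p,q) = 2^m = 2^4 = 16


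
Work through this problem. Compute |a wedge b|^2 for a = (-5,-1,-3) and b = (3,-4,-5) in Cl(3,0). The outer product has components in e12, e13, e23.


a wedge b = (a1*b2 - a2*b1)*e12 + (a1*b3 - a3*b1)*e13 + (a2*b3 - a3*b2)*e23
e12 coeff: (-5)*(-4) - (-1)*3 = 20 - (-3) = 23
e13 coeff: (-5)*(-5) - (-3)*3 = 25 - (-9) = 34
e23 coeff: (-1)*(-5) - (-3)*(-4) = 5 - 12 = -7
|a wedge b|^2 = 23^2 + 34^2 + (-7)^2
= 529 + 1156 + 49
= 1734


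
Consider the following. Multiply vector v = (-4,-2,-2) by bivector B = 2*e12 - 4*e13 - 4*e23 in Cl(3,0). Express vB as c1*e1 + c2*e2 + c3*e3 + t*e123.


vB has grade-1 (vector) and grade-3 (trivector) parts: vB = (v _| B) + (v ^ B).
Vector part <vB>_1:
  e1: -v2*b12 - v3*b13 = -(-2)*(2) - (-2)*(-4) = -4
  e2: v1*b12 - v3*b23 = (-4)*(2) - (-2)*(-4) = -16
  e3: v1*b13 + v2*b23 = (-4)*(-4) + (-2)*(-4) = 24
Trivector part <vB>_3:
  e123: v1*b23 - v2*b13 + v3*b12 = (-4)*(-4) - (-2)*(-4) + (-2)*(2) = 4
vB = -4*e1 - 16*e2 + 24*e3 + 4*e123


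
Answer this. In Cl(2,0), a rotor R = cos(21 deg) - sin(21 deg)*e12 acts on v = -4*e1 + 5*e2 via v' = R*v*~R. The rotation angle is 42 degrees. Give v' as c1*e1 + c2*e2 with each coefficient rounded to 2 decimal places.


Rotor R = cos(21deg) - sin(21deg)*e12
Rotation angle theta = 2 * 21 = 42 degrees
v' = R*v*~R rotates v by theta.
cos(42deg) = 0.7431, sin(42deg) = 0.6691
v'_1 = -4*cos(42deg) - 5*sin(42deg)
= -4*0.7431 - 5*0.6691
= -6.32
v'_2 = -4*sin(42deg) + 5*cos(42deg)
= -4*0.6691 + 5*0.7431
= 1.04
v' = -6.32*e1 + 1.04*e2
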